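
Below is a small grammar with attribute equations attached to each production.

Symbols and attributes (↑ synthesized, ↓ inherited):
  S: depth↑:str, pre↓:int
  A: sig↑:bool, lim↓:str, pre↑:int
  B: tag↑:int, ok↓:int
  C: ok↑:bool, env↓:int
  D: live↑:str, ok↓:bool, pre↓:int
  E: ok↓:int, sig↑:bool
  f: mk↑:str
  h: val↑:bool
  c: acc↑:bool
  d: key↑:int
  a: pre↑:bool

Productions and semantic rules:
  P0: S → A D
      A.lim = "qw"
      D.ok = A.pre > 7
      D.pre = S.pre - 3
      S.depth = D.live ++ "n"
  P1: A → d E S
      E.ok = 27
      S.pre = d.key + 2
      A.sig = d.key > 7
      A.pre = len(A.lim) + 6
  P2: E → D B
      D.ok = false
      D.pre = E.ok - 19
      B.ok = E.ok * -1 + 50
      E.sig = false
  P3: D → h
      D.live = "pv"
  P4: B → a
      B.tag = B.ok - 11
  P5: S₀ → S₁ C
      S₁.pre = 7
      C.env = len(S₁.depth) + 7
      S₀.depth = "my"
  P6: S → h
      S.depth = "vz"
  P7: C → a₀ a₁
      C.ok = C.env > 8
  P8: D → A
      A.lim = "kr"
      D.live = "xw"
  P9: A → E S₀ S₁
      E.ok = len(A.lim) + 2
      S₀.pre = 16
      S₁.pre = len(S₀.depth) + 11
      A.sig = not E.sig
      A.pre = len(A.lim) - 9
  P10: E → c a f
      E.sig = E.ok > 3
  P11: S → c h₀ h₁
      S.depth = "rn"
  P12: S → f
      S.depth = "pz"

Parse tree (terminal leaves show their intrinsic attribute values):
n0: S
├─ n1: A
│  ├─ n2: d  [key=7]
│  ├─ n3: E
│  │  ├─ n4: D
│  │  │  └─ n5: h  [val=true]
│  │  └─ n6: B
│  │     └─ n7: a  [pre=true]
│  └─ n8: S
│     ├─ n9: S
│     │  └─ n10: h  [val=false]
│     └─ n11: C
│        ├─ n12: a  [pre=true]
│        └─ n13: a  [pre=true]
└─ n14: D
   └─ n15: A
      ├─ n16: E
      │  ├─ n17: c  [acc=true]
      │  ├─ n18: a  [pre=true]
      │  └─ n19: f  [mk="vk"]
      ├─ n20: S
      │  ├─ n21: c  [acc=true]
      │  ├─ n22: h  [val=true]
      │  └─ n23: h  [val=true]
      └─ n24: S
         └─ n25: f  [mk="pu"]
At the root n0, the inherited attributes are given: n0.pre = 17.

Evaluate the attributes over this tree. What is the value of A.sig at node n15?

1. n0.pre = 17  [given at root]
2. n1.lim = "qw"  ["qw"]
3. n2.key = 7  [terminal]
4. n3.ok = 27  [27]
5. n4.ok = false  [false]
6. n4.pre = 8  [E.ok - 19]
7. n5.val = true  [terminal]
8. n4.live = "pv"  ["pv"]
9. n6.ok = 23  [E.ok * -1 + 50]
10. n7.pre = true  [terminal]
11. n6.tag = 12  [B.ok - 11]
12. n3.sig = false  [false]
13. n8.pre = 9  [d.key + 2]
14. n9.pre = 7  [7]
15. n10.val = false  [terminal]
16. n9.depth = "vz"  ["vz"]
17. n11.env = 9  [len(S₁.depth) + 7]
18. n12.pre = true  [terminal]
19. n13.pre = true  [terminal]
20. n11.ok = true  [C.env > 8]
21. n8.depth = "my"  ["my"]
22. n1.sig = false  [d.key > 7]
23. n1.pre = 8  [len(A.lim) + 6]
24. n14.ok = true  [A.pre > 7]
25. n14.pre = 14  [S.pre - 3]
26. n15.lim = "kr"  ["kr"]
27. n16.ok = 4  [len(A.lim) + 2]
28. n17.acc = true  [terminal]
29. n18.pre = true  [terminal]
30. n19.mk = "vk"  [terminal]
31. n16.sig = true  [E.ok > 3]
32. n20.pre = 16  [16]
33. n21.acc = true  [terminal]
34. n22.val = true  [terminal]
35. n23.val = true  [terminal]
36. n20.depth = "rn"  ["rn"]
37. n24.pre = 13  [len(S₀.depth) + 11]
38. n25.mk = "pu"  [terminal]
39. n24.depth = "pz"  ["pz"]
40. n15.sig = false  [not E.sig]
41. n15.pre = -7  [len(A.lim) - 9]
42. n14.live = "xw"  ["xw"]
43. n0.depth = "xwn"  [D.live ++ "n"]

false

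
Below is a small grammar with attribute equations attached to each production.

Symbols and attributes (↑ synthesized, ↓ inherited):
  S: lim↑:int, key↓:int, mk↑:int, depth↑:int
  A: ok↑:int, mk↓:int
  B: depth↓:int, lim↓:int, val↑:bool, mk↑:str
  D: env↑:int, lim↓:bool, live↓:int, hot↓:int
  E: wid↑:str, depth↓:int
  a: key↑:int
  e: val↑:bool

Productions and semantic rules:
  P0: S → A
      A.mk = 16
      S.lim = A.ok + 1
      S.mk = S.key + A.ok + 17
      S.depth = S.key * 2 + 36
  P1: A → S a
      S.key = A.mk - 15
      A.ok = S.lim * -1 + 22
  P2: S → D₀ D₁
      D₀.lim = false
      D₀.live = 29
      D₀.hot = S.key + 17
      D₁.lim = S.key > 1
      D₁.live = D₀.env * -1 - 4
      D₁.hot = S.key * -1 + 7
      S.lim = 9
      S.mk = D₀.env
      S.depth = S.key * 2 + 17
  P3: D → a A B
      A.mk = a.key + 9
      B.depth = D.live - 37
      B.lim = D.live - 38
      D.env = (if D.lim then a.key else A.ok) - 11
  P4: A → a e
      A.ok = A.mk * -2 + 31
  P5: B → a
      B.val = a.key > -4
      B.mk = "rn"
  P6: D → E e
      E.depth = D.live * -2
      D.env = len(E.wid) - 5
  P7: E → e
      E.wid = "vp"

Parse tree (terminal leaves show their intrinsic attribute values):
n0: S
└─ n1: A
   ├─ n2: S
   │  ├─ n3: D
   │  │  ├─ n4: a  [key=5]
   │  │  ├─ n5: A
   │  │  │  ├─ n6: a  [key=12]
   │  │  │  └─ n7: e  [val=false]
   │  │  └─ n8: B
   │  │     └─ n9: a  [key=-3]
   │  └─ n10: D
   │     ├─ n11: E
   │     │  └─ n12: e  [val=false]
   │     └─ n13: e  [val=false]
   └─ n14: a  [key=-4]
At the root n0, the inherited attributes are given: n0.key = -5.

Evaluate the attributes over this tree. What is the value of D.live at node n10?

4

1. n0.key = -5  [given at root]
2. n1.mk = 16  [16]
3. n2.key = 1  [A.mk - 15]
4. n3.lim = false  [false]
5. n3.live = 29  [29]
6. n3.hot = 18  [S.key + 17]
7. n4.key = 5  [terminal]
8. n5.mk = 14  [a.key + 9]
9. n6.key = 12  [terminal]
10. n7.val = false  [terminal]
11. n5.ok = 3  [A.mk * -2 + 31]
12. n8.depth = -8  [D.live - 37]
13. n8.lim = -9  [D.live - 38]
14. n9.key = -3  [terminal]
15. n8.val = true  [a.key > -4]
16. n8.mk = "rn"  ["rn"]
17. n3.env = -8  [(if D.lim then a.key else A.ok) - 11]
18. n10.lim = false  [S.key > 1]
19. n10.live = 4  [D₀.env * -1 - 4]
20. n10.hot = 6  [S.key * -1 + 7]
21. n11.depth = -8  [D.live * -2]
22. n12.val = false  [terminal]
23. n11.wid = "vp"  ["vp"]
24. n13.val = false  [terminal]
25. n10.env = -3  [len(E.wid) - 5]
26. n2.lim = 9  [9]
27. n2.mk = -8  [D₀.env]
28. n2.depth = 19  [S.key * 2 + 17]
29. n14.key = -4  [terminal]
30. n1.ok = 13  [S.lim * -1 + 22]
31. n0.lim = 14  [A.ok + 1]
32. n0.mk = 25  [S.key + A.ok + 17]
33. n0.depth = 26  [S.key * 2 + 36]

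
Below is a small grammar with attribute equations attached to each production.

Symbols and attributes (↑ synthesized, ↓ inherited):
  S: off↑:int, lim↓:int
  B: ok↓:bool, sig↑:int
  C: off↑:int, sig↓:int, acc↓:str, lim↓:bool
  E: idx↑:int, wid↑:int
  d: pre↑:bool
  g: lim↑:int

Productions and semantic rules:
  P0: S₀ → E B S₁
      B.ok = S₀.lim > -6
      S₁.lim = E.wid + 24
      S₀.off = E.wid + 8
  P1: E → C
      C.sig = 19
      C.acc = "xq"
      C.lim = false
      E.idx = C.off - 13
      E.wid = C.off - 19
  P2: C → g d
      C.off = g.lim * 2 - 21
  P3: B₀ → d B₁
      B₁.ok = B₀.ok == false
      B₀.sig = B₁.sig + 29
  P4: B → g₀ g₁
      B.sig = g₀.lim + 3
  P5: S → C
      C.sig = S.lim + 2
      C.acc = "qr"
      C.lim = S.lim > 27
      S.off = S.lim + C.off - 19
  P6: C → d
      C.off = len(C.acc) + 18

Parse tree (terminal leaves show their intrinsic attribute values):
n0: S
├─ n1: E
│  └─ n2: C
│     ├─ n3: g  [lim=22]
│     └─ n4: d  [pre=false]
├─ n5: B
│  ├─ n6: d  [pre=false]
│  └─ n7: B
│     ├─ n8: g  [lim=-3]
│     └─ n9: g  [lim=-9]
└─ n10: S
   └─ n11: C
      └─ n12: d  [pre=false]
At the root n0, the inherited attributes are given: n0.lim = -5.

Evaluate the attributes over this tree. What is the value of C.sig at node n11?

30

1. n0.lim = -5  [given at root]
2. n2.sig = 19  [19]
3. n2.acc = "xq"  ["xq"]
4. n2.lim = false  [false]
5. n3.lim = 22  [terminal]
6. n4.pre = false  [terminal]
7. n2.off = 23  [g.lim * 2 - 21]
8. n1.idx = 10  [C.off - 13]
9. n1.wid = 4  [C.off - 19]
10. n5.ok = true  [S₀.lim > -6]
11. n6.pre = false  [terminal]
12. n7.ok = false  [B₀.ok == false]
13. n8.lim = -3  [terminal]
14. n9.lim = -9  [terminal]
15. n7.sig = 0  [g₀.lim + 3]
16. n5.sig = 29  [B₁.sig + 29]
17. n10.lim = 28  [E.wid + 24]
18. n11.sig = 30  [S.lim + 2]
19. n11.acc = "qr"  ["qr"]
20. n11.lim = true  [S.lim > 27]
21. n12.pre = false  [terminal]
22. n11.off = 20  [len(C.acc) + 18]
23. n10.off = 29  [S.lim + C.off - 19]
24. n0.off = 12  [E.wid + 8]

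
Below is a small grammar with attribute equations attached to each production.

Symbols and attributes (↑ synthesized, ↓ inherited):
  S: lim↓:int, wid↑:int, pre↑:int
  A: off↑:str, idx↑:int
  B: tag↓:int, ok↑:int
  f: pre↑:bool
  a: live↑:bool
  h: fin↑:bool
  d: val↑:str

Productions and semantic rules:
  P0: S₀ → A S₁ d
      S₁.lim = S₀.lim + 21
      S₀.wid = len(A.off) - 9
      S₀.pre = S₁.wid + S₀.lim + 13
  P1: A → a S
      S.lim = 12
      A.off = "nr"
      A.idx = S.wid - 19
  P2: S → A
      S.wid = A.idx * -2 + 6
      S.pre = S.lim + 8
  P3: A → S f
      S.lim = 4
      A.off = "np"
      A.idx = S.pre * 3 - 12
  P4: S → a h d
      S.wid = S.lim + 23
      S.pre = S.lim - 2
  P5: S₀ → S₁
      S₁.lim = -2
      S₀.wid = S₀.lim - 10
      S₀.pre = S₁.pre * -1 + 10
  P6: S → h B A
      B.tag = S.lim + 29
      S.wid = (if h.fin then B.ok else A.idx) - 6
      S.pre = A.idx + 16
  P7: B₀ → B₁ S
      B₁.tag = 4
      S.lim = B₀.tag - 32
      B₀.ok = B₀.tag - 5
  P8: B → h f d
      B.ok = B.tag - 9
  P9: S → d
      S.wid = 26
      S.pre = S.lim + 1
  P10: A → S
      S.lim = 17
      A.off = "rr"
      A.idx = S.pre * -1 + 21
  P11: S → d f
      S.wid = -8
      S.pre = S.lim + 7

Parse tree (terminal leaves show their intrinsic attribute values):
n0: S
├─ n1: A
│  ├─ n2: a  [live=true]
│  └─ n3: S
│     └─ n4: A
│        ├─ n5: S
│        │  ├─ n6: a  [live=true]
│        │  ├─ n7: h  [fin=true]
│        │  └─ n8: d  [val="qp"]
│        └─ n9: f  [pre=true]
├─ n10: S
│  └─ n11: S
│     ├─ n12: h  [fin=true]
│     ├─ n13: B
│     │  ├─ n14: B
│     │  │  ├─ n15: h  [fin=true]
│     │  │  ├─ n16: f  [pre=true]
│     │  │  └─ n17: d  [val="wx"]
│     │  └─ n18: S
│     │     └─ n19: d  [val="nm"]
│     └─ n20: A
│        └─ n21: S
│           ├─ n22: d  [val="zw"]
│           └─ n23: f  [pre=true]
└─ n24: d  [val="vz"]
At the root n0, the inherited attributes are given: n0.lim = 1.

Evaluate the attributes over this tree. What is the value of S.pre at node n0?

1. n0.lim = 1  [given at root]
2. n2.live = true  [terminal]
3. n3.lim = 12  [12]
4. n5.lim = 4  [4]
5. n6.live = true  [terminal]
6. n7.fin = true  [terminal]
7. n8.val = "qp"  [terminal]
8. n5.wid = 27  [S.lim + 23]
9. n5.pre = 2  [S.lim - 2]
10. n9.pre = true  [terminal]
11. n4.off = "np"  ["np"]
12. n4.idx = -6  [S.pre * 3 - 12]
13. n3.wid = 18  [A.idx * -2 + 6]
14. n3.pre = 20  [S.lim + 8]
15. n1.off = "nr"  ["nr"]
16. n1.idx = -1  [S.wid - 19]
17. n10.lim = 22  [S₀.lim + 21]
18. n11.lim = -2  [-2]
19. n12.fin = true  [terminal]
20. n13.tag = 27  [S.lim + 29]
21. n14.tag = 4  [4]
22. n15.fin = true  [terminal]
23. n16.pre = true  [terminal]
24. n17.val = "wx"  [terminal]
25. n14.ok = -5  [B.tag - 9]
26. n18.lim = -5  [B₀.tag - 32]
27. n19.val = "nm"  [terminal]
28. n18.wid = 26  [26]
29. n18.pre = -4  [S.lim + 1]
30. n13.ok = 22  [B₀.tag - 5]
31. n21.lim = 17  [17]
32. n22.val = "zw"  [terminal]
33. n23.pre = true  [terminal]
34. n21.wid = -8  [-8]
35. n21.pre = 24  [S.lim + 7]
36. n20.off = "rr"  ["rr"]
37. n20.idx = -3  [S.pre * -1 + 21]
38. n11.wid = 16  [(if h.fin then B.ok else A.idx) - 6]
39. n11.pre = 13  [A.idx + 16]
40. n10.wid = 12  [S₀.lim - 10]
41. n10.pre = -3  [S₁.pre * -1 + 10]
42. n24.val = "vz"  [terminal]
43. n0.wid = -7  [len(A.off) - 9]
44. n0.pre = 26  [S₁.wid + S₀.lim + 13]

26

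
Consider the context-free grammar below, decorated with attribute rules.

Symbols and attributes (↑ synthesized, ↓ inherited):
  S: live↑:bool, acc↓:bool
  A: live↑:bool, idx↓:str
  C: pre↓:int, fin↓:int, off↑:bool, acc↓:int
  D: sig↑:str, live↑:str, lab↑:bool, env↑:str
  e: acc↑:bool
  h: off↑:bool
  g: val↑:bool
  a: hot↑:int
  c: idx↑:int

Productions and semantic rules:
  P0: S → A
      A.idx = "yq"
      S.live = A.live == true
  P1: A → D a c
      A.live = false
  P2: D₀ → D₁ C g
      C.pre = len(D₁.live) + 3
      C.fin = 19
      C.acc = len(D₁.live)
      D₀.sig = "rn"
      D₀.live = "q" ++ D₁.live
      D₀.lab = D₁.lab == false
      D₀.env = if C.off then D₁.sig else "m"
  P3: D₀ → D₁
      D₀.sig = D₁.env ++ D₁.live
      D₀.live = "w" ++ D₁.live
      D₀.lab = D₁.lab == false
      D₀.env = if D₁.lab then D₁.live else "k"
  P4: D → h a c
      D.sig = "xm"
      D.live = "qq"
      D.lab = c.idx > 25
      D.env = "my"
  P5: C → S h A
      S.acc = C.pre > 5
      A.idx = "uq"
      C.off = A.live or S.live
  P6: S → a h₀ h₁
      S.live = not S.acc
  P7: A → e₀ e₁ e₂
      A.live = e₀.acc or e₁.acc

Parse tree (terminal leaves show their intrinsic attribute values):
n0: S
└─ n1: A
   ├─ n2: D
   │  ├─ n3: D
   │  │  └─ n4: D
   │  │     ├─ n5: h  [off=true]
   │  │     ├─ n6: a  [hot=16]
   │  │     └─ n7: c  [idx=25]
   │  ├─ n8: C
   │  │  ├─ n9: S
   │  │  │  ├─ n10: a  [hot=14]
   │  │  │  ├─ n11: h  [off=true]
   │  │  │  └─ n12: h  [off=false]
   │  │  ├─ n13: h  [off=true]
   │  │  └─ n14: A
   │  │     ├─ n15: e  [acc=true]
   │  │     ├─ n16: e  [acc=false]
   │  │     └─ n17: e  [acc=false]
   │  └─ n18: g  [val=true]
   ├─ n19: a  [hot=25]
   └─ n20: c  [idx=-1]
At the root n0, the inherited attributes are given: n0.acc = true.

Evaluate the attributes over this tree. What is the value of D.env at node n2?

"myqq"

1. n0.acc = true  [given at root]
2. n1.idx = "yq"  ["yq"]
3. n5.off = true  [terminal]
4. n6.hot = 16  [terminal]
5. n7.idx = 25  [terminal]
6. n4.sig = "xm"  ["xm"]
7. n4.live = "qq"  ["qq"]
8. n4.lab = false  [c.idx > 25]
9. n4.env = "my"  ["my"]
10. n3.sig = "myqq"  [D₁.env ++ D₁.live]
11. n3.live = "wqq"  ["w" ++ D₁.live]
12. n3.lab = true  [D₁.lab == false]
13. n3.env = "k"  [if D₁.lab then D₁.live else "k"]
14. n8.pre = 6  [len(D₁.live) + 3]
15. n8.fin = 19  [19]
16. n8.acc = 3  [len(D₁.live)]
17. n9.acc = true  [C.pre > 5]
18. n10.hot = 14  [terminal]
19. n11.off = true  [terminal]
20. n12.off = false  [terminal]
21. n9.live = false  [not S.acc]
22. n13.off = true  [terminal]
23. n14.idx = "uq"  ["uq"]
24. n15.acc = true  [terminal]
25. n16.acc = false  [terminal]
26. n17.acc = false  [terminal]
27. n14.live = true  [e₀.acc or e₁.acc]
28. n8.off = true  [A.live or S.live]
29. n18.val = true  [terminal]
30. n2.sig = "rn"  ["rn"]
31. n2.live = "qwqq"  ["q" ++ D₁.live]
32. n2.lab = false  [D₁.lab == false]
33. n2.env = "myqq"  [if C.off then D₁.sig else "m"]
34. n19.hot = 25  [terminal]
35. n20.idx = -1  [terminal]
36. n1.live = false  [false]
37. n0.live = false  [A.live == true]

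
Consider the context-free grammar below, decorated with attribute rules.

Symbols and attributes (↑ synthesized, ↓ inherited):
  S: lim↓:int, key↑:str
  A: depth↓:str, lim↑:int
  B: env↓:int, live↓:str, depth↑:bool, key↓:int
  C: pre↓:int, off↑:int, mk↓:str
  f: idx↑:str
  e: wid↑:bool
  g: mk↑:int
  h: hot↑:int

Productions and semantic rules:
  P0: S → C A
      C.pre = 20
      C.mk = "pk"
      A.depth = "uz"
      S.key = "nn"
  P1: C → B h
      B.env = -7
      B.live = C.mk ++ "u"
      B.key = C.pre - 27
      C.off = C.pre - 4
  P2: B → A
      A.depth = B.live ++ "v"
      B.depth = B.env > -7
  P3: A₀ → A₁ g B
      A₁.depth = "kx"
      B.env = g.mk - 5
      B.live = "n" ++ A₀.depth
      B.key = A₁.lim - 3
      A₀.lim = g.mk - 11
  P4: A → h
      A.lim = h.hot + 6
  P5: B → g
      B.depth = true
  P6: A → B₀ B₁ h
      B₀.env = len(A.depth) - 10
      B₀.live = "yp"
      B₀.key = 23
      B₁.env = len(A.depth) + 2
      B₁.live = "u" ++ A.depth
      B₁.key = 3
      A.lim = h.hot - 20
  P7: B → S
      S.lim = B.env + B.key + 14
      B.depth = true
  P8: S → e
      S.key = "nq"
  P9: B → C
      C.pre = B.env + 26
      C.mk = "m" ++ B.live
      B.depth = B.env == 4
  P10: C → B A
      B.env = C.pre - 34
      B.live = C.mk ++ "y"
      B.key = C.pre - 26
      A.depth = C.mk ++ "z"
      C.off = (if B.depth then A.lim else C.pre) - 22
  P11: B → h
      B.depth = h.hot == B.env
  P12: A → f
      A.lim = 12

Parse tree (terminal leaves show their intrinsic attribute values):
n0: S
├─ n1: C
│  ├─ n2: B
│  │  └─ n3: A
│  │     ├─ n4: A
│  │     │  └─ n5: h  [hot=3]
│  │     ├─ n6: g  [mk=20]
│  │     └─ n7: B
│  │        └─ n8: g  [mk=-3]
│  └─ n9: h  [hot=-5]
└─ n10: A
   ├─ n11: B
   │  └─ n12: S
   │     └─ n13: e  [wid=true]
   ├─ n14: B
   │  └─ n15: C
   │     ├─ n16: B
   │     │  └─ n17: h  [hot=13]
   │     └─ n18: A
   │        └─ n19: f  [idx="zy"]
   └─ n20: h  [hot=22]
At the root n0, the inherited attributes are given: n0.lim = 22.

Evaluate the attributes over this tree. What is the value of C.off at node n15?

1. n0.lim = 22  [given at root]
2. n1.pre = 20  [20]
3. n1.mk = "pk"  ["pk"]
4. n2.env = -7  [-7]
5. n2.live = "pku"  [C.mk ++ "u"]
6. n2.key = -7  [C.pre - 27]
7. n3.depth = "pkuv"  [B.live ++ "v"]
8. n4.depth = "kx"  ["kx"]
9. n5.hot = 3  [terminal]
10. n4.lim = 9  [h.hot + 6]
11. n6.mk = 20  [terminal]
12. n7.env = 15  [g.mk - 5]
13. n7.live = "npkuv"  ["n" ++ A₀.depth]
14. n7.key = 6  [A₁.lim - 3]
15. n8.mk = -3  [terminal]
16. n7.depth = true  [true]
17. n3.lim = 9  [g.mk - 11]
18. n2.depth = false  [B.env > -7]
19. n9.hot = -5  [terminal]
20. n1.off = 16  [C.pre - 4]
21. n10.depth = "uz"  ["uz"]
22. n11.env = -8  [len(A.depth) - 10]
23. n11.live = "yp"  ["yp"]
24. n11.key = 23  [23]
25. n12.lim = 29  [B.env + B.key + 14]
26. n13.wid = true  [terminal]
27. n12.key = "nq"  ["nq"]
28. n11.depth = true  [true]
29. n14.env = 4  [len(A.depth) + 2]
30. n14.live = "uuz"  ["u" ++ A.depth]
31. n14.key = 3  [3]
32. n15.pre = 30  [B.env + 26]
33. n15.mk = "muuz"  ["m" ++ B.live]
34. n16.env = -4  [C.pre - 34]
35. n16.live = "muuzy"  [C.mk ++ "y"]
36. n16.key = 4  [C.pre - 26]
37. n17.hot = 13  [terminal]
38. n16.depth = false  [h.hot == B.env]
39. n18.depth = "muuzz"  [C.mk ++ "z"]
40. n19.idx = "zy"  [terminal]
41. n18.lim = 12  [12]
42. n15.off = 8  [(if B.depth then A.lim else C.pre) - 22]
43. n14.depth = true  [B.env == 4]
44. n20.hot = 22  [terminal]
45. n10.lim = 2  [h.hot - 20]
46. n0.key = "nn"  ["nn"]

8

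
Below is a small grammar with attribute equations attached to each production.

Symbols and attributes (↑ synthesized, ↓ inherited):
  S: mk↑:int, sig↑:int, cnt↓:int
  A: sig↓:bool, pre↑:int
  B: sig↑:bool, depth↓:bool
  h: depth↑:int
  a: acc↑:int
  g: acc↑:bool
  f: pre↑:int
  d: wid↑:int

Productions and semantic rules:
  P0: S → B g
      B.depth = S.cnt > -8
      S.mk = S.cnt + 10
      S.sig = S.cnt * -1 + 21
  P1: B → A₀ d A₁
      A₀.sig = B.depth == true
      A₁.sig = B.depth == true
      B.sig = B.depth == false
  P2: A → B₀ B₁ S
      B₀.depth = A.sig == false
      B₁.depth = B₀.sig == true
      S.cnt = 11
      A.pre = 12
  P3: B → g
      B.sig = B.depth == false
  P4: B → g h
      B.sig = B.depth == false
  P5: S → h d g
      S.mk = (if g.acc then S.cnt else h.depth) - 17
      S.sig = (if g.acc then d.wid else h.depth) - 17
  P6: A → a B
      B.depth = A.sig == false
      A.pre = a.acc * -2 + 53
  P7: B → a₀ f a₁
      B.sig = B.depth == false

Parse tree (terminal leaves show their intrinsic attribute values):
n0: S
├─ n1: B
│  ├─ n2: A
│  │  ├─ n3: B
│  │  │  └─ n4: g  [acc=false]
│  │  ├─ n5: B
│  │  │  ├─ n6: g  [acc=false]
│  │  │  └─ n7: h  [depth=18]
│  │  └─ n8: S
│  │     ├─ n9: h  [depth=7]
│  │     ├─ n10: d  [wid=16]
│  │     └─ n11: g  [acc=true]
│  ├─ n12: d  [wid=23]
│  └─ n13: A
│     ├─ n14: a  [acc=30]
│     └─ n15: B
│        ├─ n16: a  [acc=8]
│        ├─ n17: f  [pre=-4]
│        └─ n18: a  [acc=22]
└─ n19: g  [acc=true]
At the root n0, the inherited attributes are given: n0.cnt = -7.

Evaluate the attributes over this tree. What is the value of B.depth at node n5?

1. n0.cnt = -7  [given at root]
2. n1.depth = true  [S.cnt > -8]
3. n2.sig = true  [B.depth == true]
4. n3.depth = false  [A.sig == false]
5. n4.acc = false  [terminal]
6. n3.sig = true  [B.depth == false]
7. n5.depth = true  [B₀.sig == true]
8. n6.acc = false  [terminal]
9. n7.depth = 18  [terminal]
10. n5.sig = false  [B.depth == false]
11. n8.cnt = 11  [11]
12. n9.depth = 7  [terminal]
13. n10.wid = 16  [terminal]
14. n11.acc = true  [terminal]
15. n8.mk = -6  [(if g.acc then S.cnt else h.depth) - 17]
16. n8.sig = -1  [(if g.acc then d.wid else h.depth) - 17]
17. n2.pre = 12  [12]
18. n12.wid = 23  [terminal]
19. n13.sig = true  [B.depth == true]
20. n14.acc = 30  [terminal]
21. n15.depth = false  [A.sig == false]
22. n16.acc = 8  [terminal]
23. n17.pre = -4  [terminal]
24. n18.acc = 22  [terminal]
25. n15.sig = true  [B.depth == false]
26. n13.pre = -7  [a.acc * -2 + 53]
27. n1.sig = false  [B.depth == false]
28. n19.acc = true  [terminal]
29. n0.mk = 3  [S.cnt + 10]
30. n0.sig = 28  [S.cnt * -1 + 21]

true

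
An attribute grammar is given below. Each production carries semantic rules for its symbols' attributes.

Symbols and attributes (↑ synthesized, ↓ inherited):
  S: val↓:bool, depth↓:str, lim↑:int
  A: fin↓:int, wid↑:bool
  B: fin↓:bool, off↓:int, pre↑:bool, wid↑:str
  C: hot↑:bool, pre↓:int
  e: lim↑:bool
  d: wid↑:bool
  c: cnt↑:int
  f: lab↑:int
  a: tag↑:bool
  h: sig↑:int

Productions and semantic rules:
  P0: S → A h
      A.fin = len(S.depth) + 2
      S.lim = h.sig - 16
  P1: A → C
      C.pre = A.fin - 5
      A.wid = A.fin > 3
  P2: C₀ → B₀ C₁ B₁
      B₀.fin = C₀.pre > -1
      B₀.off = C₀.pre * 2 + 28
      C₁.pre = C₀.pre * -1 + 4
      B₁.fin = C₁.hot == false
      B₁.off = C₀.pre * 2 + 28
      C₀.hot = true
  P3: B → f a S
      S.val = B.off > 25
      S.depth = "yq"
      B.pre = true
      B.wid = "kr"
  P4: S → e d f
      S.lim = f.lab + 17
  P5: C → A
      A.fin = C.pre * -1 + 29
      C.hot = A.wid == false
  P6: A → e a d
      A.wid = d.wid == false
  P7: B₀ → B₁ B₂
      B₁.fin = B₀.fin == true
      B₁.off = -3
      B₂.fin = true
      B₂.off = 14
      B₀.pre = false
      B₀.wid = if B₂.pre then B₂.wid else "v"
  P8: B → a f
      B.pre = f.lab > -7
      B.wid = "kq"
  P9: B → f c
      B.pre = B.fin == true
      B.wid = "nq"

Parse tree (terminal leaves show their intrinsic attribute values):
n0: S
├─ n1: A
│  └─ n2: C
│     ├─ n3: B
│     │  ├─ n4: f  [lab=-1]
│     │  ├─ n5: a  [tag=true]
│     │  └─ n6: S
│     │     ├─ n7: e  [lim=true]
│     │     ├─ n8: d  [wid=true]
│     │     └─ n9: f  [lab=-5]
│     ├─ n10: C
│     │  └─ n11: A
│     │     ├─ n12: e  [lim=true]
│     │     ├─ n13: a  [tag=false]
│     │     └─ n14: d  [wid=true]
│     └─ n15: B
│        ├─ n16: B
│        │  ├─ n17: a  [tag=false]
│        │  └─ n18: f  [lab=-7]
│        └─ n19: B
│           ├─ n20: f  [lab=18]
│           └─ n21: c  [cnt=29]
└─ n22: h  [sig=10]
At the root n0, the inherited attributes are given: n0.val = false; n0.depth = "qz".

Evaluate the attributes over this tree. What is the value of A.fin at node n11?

24

1. n0.val = false  [given at root]
2. n0.depth = "qz"  [given at root]
3. n1.fin = 4  [len(S.depth) + 2]
4. n2.pre = -1  [A.fin - 5]
5. n3.fin = false  [C₀.pre > -1]
6. n3.off = 26  [C₀.pre * 2 + 28]
7. n4.lab = -1  [terminal]
8. n5.tag = true  [terminal]
9. n6.val = true  [B.off > 25]
10. n6.depth = "yq"  ["yq"]
11. n7.lim = true  [terminal]
12. n8.wid = true  [terminal]
13. n9.lab = -5  [terminal]
14. n6.lim = 12  [f.lab + 17]
15. n3.pre = true  [true]
16. n3.wid = "kr"  ["kr"]
17. n10.pre = 5  [C₀.pre * -1 + 4]
18. n11.fin = 24  [C.pre * -1 + 29]
19. n12.lim = true  [terminal]
20. n13.tag = false  [terminal]
21. n14.wid = true  [terminal]
22. n11.wid = false  [d.wid == false]
23. n10.hot = true  [A.wid == false]
24. n15.fin = false  [C₁.hot == false]
25. n15.off = 26  [C₀.pre * 2 + 28]
26. n16.fin = false  [B₀.fin == true]
27. n16.off = -3  [-3]
28. n17.tag = false  [terminal]
29. n18.lab = -7  [terminal]
30. n16.pre = false  [f.lab > -7]
31. n16.wid = "kq"  ["kq"]
32. n19.fin = true  [true]
33. n19.off = 14  [14]
34. n20.lab = 18  [terminal]
35. n21.cnt = 29  [terminal]
36. n19.pre = true  [B.fin == true]
37. n19.wid = "nq"  ["nq"]
38. n15.pre = false  [false]
39. n15.wid = "nq"  [if B₂.pre then B₂.wid else "v"]
40. n2.hot = true  [true]
41. n1.wid = true  [A.fin > 3]
42. n22.sig = 10  [terminal]
43. n0.lim = -6  [h.sig - 16]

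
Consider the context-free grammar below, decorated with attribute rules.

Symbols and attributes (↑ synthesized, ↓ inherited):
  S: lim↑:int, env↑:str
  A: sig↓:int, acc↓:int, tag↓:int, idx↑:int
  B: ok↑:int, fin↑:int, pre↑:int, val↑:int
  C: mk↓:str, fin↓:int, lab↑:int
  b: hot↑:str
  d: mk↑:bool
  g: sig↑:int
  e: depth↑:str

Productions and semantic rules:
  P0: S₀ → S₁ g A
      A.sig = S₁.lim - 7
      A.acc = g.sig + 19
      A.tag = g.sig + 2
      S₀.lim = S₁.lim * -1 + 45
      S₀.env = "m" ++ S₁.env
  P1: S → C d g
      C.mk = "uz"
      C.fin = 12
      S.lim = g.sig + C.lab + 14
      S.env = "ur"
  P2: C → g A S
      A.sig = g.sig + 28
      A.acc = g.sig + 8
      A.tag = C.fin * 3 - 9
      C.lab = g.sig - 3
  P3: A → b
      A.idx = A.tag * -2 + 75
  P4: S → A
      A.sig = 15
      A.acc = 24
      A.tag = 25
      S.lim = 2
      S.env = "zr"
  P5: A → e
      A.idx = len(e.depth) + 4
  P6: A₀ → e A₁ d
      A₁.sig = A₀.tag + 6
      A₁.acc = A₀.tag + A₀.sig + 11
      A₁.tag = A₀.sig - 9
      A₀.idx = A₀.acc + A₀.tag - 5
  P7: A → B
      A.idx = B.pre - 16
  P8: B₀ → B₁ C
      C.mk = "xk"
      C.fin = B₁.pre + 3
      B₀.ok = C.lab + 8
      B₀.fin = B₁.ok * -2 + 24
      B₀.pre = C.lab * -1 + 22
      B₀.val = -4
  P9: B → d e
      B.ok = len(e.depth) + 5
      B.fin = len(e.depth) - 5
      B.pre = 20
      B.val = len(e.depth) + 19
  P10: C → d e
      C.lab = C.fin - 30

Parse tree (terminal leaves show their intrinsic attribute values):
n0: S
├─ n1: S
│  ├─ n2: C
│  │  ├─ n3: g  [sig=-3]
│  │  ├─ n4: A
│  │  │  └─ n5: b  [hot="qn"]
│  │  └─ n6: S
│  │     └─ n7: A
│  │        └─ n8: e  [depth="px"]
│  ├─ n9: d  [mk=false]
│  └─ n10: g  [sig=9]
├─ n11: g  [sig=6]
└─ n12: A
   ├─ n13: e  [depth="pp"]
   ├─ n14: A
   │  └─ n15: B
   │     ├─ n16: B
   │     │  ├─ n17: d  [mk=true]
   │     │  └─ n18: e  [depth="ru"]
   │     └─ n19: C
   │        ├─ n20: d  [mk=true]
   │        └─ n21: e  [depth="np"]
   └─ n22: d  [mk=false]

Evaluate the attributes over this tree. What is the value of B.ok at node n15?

1

1. n2.mk = "uz"  ["uz"]
2. n2.fin = 12  [12]
3. n3.sig = -3  [terminal]
4. n4.sig = 25  [g.sig + 28]
5. n4.acc = 5  [g.sig + 8]
6. n4.tag = 27  [C.fin * 3 - 9]
7. n5.hot = "qn"  [terminal]
8. n4.idx = 21  [A.tag * -2 + 75]
9. n7.sig = 15  [15]
10. n7.acc = 24  [24]
11. n7.tag = 25  [25]
12. n8.depth = "px"  [terminal]
13. n7.idx = 6  [len(e.depth) + 4]
14. n6.lim = 2  [2]
15. n6.env = "zr"  ["zr"]
16. n2.lab = -6  [g.sig - 3]
17. n9.mk = false  [terminal]
18. n10.sig = 9  [terminal]
19. n1.lim = 17  [g.sig + C.lab + 14]
20. n1.env = "ur"  ["ur"]
21. n11.sig = 6  [terminal]
22. n12.sig = 10  [S₁.lim - 7]
23. n12.acc = 25  [g.sig + 19]
24. n12.tag = 8  [g.sig + 2]
25. n13.depth = "pp"  [terminal]
26. n14.sig = 14  [A₀.tag + 6]
27. n14.acc = 29  [A₀.tag + A₀.sig + 11]
28. n14.tag = 1  [A₀.sig - 9]
29. n17.mk = true  [terminal]
30. n18.depth = "ru"  [terminal]
31. n16.ok = 7  [len(e.depth) + 5]
32. n16.fin = -3  [len(e.depth) - 5]
33. n16.pre = 20  [20]
34. n16.val = 21  [len(e.depth) + 19]
35. n19.mk = "xk"  ["xk"]
36. n19.fin = 23  [B₁.pre + 3]
37. n20.mk = true  [terminal]
38. n21.depth = "np"  [terminal]
39. n19.lab = -7  [C.fin - 30]
40. n15.ok = 1  [C.lab + 8]
41. n15.fin = 10  [B₁.ok * -2 + 24]
42. n15.pre = 29  [C.lab * -1 + 22]
43. n15.val = -4  [-4]
44. n14.idx = 13  [B.pre - 16]
45. n22.mk = false  [terminal]
46. n12.idx = 28  [A₀.acc + A₀.tag - 5]
47. n0.lim = 28  [S₁.lim * -1 + 45]
48. n0.env = "mur"  ["m" ++ S₁.env]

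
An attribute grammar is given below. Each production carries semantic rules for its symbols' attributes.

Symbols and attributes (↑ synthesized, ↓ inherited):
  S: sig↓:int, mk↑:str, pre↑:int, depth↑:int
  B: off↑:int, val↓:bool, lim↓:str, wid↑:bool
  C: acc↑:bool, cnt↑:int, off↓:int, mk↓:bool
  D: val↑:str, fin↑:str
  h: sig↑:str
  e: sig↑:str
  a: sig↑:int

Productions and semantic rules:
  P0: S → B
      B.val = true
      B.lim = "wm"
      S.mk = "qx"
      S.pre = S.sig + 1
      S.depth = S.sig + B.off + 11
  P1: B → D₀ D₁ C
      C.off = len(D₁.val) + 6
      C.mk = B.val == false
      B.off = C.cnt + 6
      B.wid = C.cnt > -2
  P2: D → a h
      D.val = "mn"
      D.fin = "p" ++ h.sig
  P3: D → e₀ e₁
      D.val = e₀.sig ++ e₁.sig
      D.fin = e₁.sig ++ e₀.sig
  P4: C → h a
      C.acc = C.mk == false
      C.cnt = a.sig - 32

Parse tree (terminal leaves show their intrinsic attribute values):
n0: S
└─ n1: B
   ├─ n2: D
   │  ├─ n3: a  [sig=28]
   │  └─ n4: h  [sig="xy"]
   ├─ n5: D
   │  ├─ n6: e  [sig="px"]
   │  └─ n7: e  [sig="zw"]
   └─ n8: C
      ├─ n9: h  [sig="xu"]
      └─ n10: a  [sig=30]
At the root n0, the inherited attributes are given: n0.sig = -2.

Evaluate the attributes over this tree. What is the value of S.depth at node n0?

13

1. n0.sig = -2  [given at root]
2. n1.val = true  [true]
3. n1.lim = "wm"  ["wm"]
4. n3.sig = 28  [terminal]
5. n4.sig = "xy"  [terminal]
6. n2.val = "mn"  ["mn"]
7. n2.fin = "pxy"  ["p" ++ h.sig]
8. n6.sig = "px"  [terminal]
9. n7.sig = "zw"  [terminal]
10. n5.val = "pxzw"  [e₀.sig ++ e₁.sig]
11. n5.fin = "zwpx"  [e₁.sig ++ e₀.sig]
12. n8.off = 10  [len(D₁.val) + 6]
13. n8.mk = false  [B.val == false]
14. n9.sig = "xu"  [terminal]
15. n10.sig = 30  [terminal]
16. n8.acc = true  [C.mk == false]
17. n8.cnt = -2  [a.sig - 32]
18. n1.off = 4  [C.cnt + 6]
19. n1.wid = false  [C.cnt > -2]
20. n0.mk = "qx"  ["qx"]
21. n0.pre = -1  [S.sig + 1]
22. n0.depth = 13  [S.sig + B.off + 11]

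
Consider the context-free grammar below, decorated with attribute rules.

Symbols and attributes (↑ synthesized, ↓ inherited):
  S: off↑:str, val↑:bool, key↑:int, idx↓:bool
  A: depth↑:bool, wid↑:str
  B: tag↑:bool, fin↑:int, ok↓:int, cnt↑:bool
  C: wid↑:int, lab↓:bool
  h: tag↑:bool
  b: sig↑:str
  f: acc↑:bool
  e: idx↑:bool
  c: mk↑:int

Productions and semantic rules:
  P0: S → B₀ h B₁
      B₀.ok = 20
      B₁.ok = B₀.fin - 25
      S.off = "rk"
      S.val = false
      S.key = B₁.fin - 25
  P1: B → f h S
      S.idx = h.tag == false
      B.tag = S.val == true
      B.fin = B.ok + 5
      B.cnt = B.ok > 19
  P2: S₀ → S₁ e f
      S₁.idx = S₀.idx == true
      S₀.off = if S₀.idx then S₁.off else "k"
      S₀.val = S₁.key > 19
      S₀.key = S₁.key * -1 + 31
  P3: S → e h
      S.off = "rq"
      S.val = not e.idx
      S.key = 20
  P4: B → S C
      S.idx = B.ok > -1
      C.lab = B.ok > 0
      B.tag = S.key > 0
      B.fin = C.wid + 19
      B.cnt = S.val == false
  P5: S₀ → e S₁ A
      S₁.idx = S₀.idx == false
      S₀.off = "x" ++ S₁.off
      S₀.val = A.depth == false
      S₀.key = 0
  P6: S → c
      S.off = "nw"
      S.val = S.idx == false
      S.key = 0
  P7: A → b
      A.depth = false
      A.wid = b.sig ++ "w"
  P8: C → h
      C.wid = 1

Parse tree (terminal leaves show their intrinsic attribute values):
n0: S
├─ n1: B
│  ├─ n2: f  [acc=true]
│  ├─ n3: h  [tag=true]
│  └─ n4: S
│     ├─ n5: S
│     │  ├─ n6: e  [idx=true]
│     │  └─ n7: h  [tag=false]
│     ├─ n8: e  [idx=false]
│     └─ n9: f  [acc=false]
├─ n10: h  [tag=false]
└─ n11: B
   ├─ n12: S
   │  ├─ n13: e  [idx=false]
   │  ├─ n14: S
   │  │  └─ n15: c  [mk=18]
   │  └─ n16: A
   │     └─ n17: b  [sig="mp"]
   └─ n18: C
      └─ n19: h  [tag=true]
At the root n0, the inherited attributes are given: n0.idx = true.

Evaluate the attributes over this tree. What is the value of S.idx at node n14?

1. n0.idx = true  [given at root]
2. n1.ok = 20  [20]
3. n2.acc = true  [terminal]
4. n3.tag = true  [terminal]
5. n4.idx = false  [h.tag == false]
6. n5.idx = false  [S₀.idx == true]
7. n6.idx = true  [terminal]
8. n7.tag = false  [terminal]
9. n5.off = "rq"  ["rq"]
10. n5.val = false  [not e.idx]
11. n5.key = 20  [20]
12. n8.idx = false  [terminal]
13. n9.acc = false  [terminal]
14. n4.off = "k"  [if S₀.idx then S₁.off else "k"]
15. n4.val = true  [S₁.key > 19]
16. n4.key = 11  [S₁.key * -1 + 31]
17. n1.tag = true  [S.val == true]
18. n1.fin = 25  [B.ok + 5]
19. n1.cnt = true  [B.ok > 19]
20. n10.tag = false  [terminal]
21. n11.ok = 0  [B₀.fin - 25]
22. n12.idx = true  [B.ok > -1]
23. n13.idx = false  [terminal]
24. n14.idx = false  [S₀.idx == false]
25. n15.mk = 18  [terminal]
26. n14.off = "nw"  ["nw"]
27. n14.val = true  [S.idx == false]
28. n14.key = 0  [0]
29. n17.sig = "mp"  [terminal]
30. n16.depth = false  [false]
31. n16.wid = "mpw"  [b.sig ++ "w"]
32. n12.off = "xnw"  ["x" ++ S₁.off]
33. n12.val = true  [A.depth == false]
34. n12.key = 0  [0]
35. n18.lab = false  [B.ok > 0]
36. n19.tag = true  [terminal]
37. n18.wid = 1  [1]
38. n11.tag = false  [S.key > 0]
39. n11.fin = 20  [C.wid + 19]
40. n11.cnt = false  [S.val == false]
41. n0.off = "rk"  ["rk"]
42. n0.val = false  [false]
43. n0.key = -5  [B₁.fin - 25]

false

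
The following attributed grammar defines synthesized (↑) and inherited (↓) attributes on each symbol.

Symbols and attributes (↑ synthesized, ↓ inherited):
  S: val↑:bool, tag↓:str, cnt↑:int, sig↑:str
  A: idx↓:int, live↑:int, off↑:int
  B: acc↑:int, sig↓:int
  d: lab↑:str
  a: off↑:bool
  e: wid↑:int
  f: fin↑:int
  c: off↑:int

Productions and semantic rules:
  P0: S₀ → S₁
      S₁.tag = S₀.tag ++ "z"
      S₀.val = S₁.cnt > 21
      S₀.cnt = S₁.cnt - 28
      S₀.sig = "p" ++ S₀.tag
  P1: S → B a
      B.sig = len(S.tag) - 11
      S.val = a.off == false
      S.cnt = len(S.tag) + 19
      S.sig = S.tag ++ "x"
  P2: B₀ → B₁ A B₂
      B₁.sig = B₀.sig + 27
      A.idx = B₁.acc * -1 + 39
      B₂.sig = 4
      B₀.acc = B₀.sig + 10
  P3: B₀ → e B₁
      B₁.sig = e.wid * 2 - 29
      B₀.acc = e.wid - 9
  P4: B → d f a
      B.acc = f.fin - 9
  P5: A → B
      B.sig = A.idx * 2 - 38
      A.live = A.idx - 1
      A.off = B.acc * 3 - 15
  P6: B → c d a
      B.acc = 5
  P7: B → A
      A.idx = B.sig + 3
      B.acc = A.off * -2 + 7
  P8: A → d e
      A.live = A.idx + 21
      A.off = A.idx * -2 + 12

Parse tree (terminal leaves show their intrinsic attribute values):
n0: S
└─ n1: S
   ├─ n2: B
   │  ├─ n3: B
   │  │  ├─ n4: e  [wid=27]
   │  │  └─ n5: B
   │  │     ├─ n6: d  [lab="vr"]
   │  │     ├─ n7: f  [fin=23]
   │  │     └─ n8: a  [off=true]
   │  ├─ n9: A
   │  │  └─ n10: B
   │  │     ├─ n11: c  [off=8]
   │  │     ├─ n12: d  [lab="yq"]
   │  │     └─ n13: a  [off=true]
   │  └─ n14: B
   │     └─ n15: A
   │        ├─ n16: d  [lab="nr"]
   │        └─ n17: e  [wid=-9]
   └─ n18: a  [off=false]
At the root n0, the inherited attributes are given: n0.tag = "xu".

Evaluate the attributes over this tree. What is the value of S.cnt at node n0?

-6

1. n0.tag = "xu"  [given at root]
2. n1.tag = "xuz"  [S₀.tag ++ "z"]
3. n2.sig = -8  [len(S.tag) - 11]
4. n3.sig = 19  [B₀.sig + 27]
5. n4.wid = 27  [terminal]
6. n5.sig = 25  [e.wid * 2 - 29]
7. n6.lab = "vr"  [terminal]
8. n7.fin = 23  [terminal]
9. n8.off = true  [terminal]
10. n5.acc = 14  [f.fin - 9]
11. n3.acc = 18  [e.wid - 9]
12. n9.idx = 21  [B₁.acc * -1 + 39]
13. n10.sig = 4  [A.idx * 2 - 38]
14. n11.off = 8  [terminal]
15. n12.lab = "yq"  [terminal]
16. n13.off = true  [terminal]
17. n10.acc = 5  [5]
18. n9.live = 20  [A.idx - 1]
19. n9.off = 0  [B.acc * 3 - 15]
20. n14.sig = 4  [4]
21. n15.idx = 7  [B.sig + 3]
22. n16.lab = "nr"  [terminal]
23. n17.wid = -9  [terminal]
24. n15.live = 28  [A.idx + 21]
25. n15.off = -2  [A.idx * -2 + 12]
26. n14.acc = 11  [A.off * -2 + 7]
27. n2.acc = 2  [B₀.sig + 10]
28. n18.off = false  [terminal]
29. n1.val = true  [a.off == false]
30. n1.cnt = 22  [len(S.tag) + 19]
31. n1.sig = "xuzx"  [S.tag ++ "x"]
32. n0.val = true  [S₁.cnt > 21]
33. n0.cnt = -6  [S₁.cnt - 28]
34. n0.sig = "pxu"  ["p" ++ S₀.tag]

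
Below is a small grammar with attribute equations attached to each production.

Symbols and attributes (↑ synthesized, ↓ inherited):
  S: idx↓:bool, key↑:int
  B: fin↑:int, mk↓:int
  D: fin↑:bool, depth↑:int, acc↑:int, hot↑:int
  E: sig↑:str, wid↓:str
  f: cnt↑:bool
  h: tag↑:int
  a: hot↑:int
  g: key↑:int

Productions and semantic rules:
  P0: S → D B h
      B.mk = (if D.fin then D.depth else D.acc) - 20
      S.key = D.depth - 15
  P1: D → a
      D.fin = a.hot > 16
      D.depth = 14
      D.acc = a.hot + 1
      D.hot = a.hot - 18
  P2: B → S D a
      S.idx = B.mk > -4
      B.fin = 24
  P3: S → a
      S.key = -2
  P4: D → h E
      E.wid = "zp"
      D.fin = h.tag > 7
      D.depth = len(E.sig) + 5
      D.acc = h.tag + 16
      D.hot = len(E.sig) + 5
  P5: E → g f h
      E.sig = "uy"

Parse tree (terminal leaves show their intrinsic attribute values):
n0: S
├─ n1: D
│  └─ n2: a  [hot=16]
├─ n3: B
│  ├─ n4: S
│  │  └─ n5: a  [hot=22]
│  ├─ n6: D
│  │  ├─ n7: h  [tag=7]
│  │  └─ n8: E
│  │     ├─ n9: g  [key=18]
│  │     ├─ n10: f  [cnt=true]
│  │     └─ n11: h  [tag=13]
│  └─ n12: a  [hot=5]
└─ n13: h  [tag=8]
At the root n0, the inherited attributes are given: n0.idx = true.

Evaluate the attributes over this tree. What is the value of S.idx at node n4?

1. n0.idx = true  [given at root]
2. n2.hot = 16  [terminal]
3. n1.fin = false  [a.hot > 16]
4. n1.depth = 14  [14]
5. n1.acc = 17  [a.hot + 1]
6. n1.hot = -2  [a.hot - 18]
7. n3.mk = -3  [(if D.fin then D.depth else D.acc) - 20]
8. n4.idx = true  [B.mk > -4]
9. n5.hot = 22  [terminal]
10. n4.key = -2  [-2]
11. n7.tag = 7  [terminal]
12. n8.wid = "zp"  ["zp"]
13. n9.key = 18  [terminal]
14. n10.cnt = true  [terminal]
15. n11.tag = 13  [terminal]
16. n8.sig = "uy"  ["uy"]
17. n6.fin = false  [h.tag > 7]
18. n6.depth = 7  [len(E.sig) + 5]
19. n6.acc = 23  [h.tag + 16]
20. n6.hot = 7  [len(E.sig) + 5]
21. n12.hot = 5  [terminal]
22. n3.fin = 24  [24]
23. n13.tag = 8  [terminal]
24. n0.key = -1  [D.depth - 15]

true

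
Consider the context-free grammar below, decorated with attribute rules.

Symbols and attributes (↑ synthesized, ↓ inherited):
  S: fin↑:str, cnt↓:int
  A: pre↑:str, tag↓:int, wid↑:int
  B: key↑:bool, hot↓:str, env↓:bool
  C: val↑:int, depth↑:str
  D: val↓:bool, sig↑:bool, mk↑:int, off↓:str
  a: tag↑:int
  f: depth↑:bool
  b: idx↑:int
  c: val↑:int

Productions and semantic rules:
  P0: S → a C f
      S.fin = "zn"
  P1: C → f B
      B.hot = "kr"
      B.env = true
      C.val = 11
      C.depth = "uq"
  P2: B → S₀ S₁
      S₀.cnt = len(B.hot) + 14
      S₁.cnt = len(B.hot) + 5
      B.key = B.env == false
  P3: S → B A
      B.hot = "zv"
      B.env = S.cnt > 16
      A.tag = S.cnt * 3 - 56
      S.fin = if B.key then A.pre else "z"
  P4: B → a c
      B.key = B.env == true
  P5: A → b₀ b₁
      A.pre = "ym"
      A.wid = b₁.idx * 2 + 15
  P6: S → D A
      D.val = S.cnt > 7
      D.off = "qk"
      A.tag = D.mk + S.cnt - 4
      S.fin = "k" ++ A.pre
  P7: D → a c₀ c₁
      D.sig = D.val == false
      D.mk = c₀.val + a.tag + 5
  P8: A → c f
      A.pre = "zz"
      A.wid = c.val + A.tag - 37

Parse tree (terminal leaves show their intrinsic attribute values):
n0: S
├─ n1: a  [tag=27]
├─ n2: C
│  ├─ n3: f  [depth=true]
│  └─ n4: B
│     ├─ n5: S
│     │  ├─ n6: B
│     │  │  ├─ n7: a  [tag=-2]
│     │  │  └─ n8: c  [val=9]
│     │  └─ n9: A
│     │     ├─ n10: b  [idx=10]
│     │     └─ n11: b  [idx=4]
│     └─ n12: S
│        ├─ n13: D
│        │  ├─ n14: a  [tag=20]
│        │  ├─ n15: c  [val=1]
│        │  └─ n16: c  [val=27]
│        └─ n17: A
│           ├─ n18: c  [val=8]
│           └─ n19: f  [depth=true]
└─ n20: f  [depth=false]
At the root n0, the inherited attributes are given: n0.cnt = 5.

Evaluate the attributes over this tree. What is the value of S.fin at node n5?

1. n0.cnt = 5  [given at root]
2. n1.tag = 27  [terminal]
3. n3.depth = true  [terminal]
4. n4.hot = "kr"  ["kr"]
5. n4.env = true  [true]
6. n5.cnt = 16  [len(B.hot) + 14]
7. n6.hot = "zv"  ["zv"]
8. n6.env = false  [S.cnt > 16]
9. n7.tag = -2  [terminal]
10. n8.val = 9  [terminal]
11. n6.key = false  [B.env == true]
12. n9.tag = -8  [S.cnt * 3 - 56]
13. n10.idx = 10  [terminal]
14. n11.idx = 4  [terminal]
15. n9.pre = "ym"  ["ym"]
16. n9.wid = 23  [b₁.idx * 2 + 15]
17. n5.fin = "z"  [if B.key then A.pre else "z"]
18. n12.cnt = 7  [len(B.hot) + 5]
19. n13.val = false  [S.cnt > 7]
20. n13.off = "qk"  ["qk"]
21. n14.tag = 20  [terminal]
22. n15.val = 1  [terminal]
23. n16.val = 27  [terminal]
24. n13.sig = true  [D.val == false]
25. n13.mk = 26  [c₀.val + a.tag + 5]
26. n17.tag = 29  [D.mk + S.cnt - 4]
27. n18.val = 8  [terminal]
28. n19.depth = true  [terminal]
29. n17.pre = "zz"  ["zz"]
30. n17.wid = 0  [c.val + A.tag - 37]
31. n12.fin = "kzz"  ["k" ++ A.pre]
32. n4.key = false  [B.env == false]
33. n2.val = 11  [11]
34. n2.depth = "uq"  ["uq"]
35. n20.depth = false  [terminal]
36. n0.fin = "zn"  ["zn"]

"z"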